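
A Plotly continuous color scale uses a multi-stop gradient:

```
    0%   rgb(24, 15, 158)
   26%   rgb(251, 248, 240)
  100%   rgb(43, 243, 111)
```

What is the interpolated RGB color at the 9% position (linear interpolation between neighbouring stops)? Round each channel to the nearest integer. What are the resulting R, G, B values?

9% lies between the 0% and 26% stops, so the local fraction is t = (9 − 0)/(26 − 0) = 9/26 ≈ 0.3462.
R = 24 + 0.3462 × (251 − 24) = 102.587 → 103
G = 15 + 0.3462 × (248 − 15) = 95.665 → 96
B = 158 + 0.3462 × (240 − 158) = 186.388 → 186

(103, 96, 186)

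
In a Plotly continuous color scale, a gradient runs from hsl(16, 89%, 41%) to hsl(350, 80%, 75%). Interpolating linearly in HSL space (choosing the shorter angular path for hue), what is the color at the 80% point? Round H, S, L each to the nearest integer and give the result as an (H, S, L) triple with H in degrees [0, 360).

(355, 82, 68)

Hue: 350 − 16 = 334°, but |334| > 180 so the shorter arc goes the other way: Δh = 334 − 360 = -26°.
H = 16 + 0.8 × (-26) = -4.8 → -5 → -5 mod 360 = 355°
S = 89 + 0.8 × (80 − 89) = 81.8 → 82%
L = 41 + 0.8 × (75 − 41) = 68.2 → 68%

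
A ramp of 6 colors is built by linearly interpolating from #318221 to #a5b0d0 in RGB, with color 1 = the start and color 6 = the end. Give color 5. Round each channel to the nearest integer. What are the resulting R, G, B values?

With 6 swatches and endpoints inclusive, swatch 5 sits at t = (5 − 1)/(6 − 1) = 4/5 ≈ 0.8.
#318221 → (49, 130, 33); #a5b0d0 → (165, 176, 208).
R = 49 + 0.8 × (165 − 49) = 141.8 → 142
G = 130 + 0.8 × (176 − 130) = 166.8 → 167
B = 33 + 0.8 × (208 − 33) = 173 → 173

(142, 167, 173)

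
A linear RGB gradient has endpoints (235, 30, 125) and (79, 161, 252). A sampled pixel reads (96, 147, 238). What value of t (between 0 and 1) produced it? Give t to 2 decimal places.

Invert the lerp on the R channel (largest span, 156): t = (96 − 235) / (79 − 235) = -139/-156 = 0.89103.
Check on G: (147 − 30)/(161 − 30) = 0.8931 ✓

0.89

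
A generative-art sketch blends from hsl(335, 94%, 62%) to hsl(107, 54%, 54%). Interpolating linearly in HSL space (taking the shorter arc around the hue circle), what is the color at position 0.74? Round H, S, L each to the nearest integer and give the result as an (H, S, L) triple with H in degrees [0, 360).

(73, 64, 56)

Hue: 107 − 335 = -228°, but |-228| > 180 so the shorter arc goes the other way: Δh = -228 + 360 = 132°.
H = 335 + 0.74 × (132) = 432.68 → 433 → 433 mod 360 = 73°
S = 94 + 0.74 × (54 − 94) = 64.4 → 64%
L = 62 + 0.74 × (54 − 62) = 56.08 → 56%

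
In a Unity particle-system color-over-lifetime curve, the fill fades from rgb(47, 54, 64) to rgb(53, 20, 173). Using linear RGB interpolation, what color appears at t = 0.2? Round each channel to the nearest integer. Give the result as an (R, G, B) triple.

R = 47 + 0.2 × (53 − 47) = 47 + 0.2 × 6 = 48.2 → 48
G = 54 + 0.2 × (20 − 54) = 54 + 0.2 × -34 = 47.2 → 47
B = 64 + 0.2 × (173 − 64) = 64 + 0.2 × 109 = 85.8 → 86

(48, 47, 86)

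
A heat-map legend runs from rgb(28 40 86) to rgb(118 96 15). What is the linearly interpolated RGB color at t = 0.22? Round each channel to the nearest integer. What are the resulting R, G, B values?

(48, 52, 70)

R = 28 + 0.22 × (118 − 28) = 28 + 0.22 × 90 = 47.8 → 48
G = 40 + 0.22 × (96 − 40) = 40 + 0.22 × 56 = 52.32 → 52
B = 86 + 0.22 × (15 − 86) = 86 + 0.22 × -71 = 70.38 → 70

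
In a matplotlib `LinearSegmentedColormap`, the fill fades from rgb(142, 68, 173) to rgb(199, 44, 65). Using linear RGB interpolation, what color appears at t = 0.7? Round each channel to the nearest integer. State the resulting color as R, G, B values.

R = 142 + 0.7 × (199 − 142) = 142 + 0.7 × 57 = 181.9 → 182
G = 68 + 0.7 × (44 − 68) = 68 + 0.7 × -24 = 51.2 → 51
B = 173 + 0.7 × (65 − 173) = 173 + 0.7 × -108 = 97.4 → 97

(182, 51, 97)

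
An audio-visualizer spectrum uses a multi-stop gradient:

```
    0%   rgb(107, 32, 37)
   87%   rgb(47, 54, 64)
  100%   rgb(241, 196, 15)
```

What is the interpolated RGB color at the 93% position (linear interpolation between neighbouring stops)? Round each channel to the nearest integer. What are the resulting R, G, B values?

(137, 120, 41)

93% lies between the 87% and 100% stops, so the local fraction is t = (93 − 87)/(100 − 87) = 6/13 ≈ 0.4615.
R = 47 + 0.4615 × (241 − 47) = 136.531 → 137
G = 54 + 0.4615 × (196 − 54) = 119.533 → 120
B = 64 + 0.4615 × (15 − 64) = 41.386 → 41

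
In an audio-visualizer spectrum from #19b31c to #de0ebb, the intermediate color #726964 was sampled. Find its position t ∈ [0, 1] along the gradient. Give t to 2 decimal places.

0.45

Invert the lerp on the R channel (largest span, 197): t = (114 − 25) / (222 − 25) = 89/197 = 0.45178.
Check on G: (105 − 179)/(14 − 179) = 0.4485 ✓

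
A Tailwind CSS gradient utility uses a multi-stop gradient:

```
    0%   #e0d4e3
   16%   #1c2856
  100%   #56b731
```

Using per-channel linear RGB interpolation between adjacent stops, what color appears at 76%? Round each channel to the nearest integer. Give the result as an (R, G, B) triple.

(69, 142, 60)

76% lies between the 16% and 100% stops, so the local fraction is t = (76 − 16)/(100 − 16) = 60/84 ≈ 0.7143.
#1c2856 → (28, 40, 86); #56b731 → (86, 183, 49).
R = 28 + 0.7143 × (86 − 28) = 69.429 → 69
G = 40 + 0.7143 × (183 − 40) = 142.145 → 142
B = 86 + 0.7143 × (49 − 86) = 59.571 → 60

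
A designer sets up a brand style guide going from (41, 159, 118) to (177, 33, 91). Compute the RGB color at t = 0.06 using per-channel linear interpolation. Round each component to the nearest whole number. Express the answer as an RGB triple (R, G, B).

R = 41 + 0.06 × (177 − 41) = 41 + 0.06 × 136 = 49.16 → 49
G = 159 + 0.06 × (33 − 159) = 159 + 0.06 × -126 = 151.44 → 151
B = 118 + 0.06 × (91 − 118) = 118 + 0.06 × -27 = 116.38 → 116

(49, 151, 116)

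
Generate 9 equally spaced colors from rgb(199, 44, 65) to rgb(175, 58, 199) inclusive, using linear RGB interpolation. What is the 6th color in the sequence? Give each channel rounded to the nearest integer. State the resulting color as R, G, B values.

(184, 53, 149)

With 9 swatches and endpoints inclusive, swatch 6 sits at t = (6 − 1)/(9 − 1) = 5/8 ≈ 0.625.
R = 199 + 0.625 × (175 − 199) = 184 → 184
G = 44 + 0.625 × (58 − 44) = 52.75 → 53
B = 65 + 0.625 × (199 − 65) = 148.75 → 149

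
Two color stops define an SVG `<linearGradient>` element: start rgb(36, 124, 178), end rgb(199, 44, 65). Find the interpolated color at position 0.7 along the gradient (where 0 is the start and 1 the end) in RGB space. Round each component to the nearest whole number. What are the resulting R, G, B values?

(150, 68, 99)

R = 36 + 0.7 × (199 − 36) = 36 + 0.7 × 163 = 150.1 → 150
G = 124 + 0.7 × (44 − 124) = 124 + 0.7 × -80 = 68 → 68
B = 178 + 0.7 × (65 − 178) = 178 + 0.7 × -113 = 98.9 → 99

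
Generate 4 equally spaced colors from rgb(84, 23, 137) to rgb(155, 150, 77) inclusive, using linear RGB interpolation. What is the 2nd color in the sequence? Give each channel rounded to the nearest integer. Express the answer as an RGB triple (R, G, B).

(108, 65, 117)

With 4 swatches and endpoints inclusive, swatch 2 sits at t = (2 − 1)/(4 − 1) = 1/3 ≈ 0.3333.
R = 84 + 0.3333 × (155 − 84) = 107.664 → 108
G = 23 + 0.3333 × (150 − 23) = 65.329 → 65
B = 137 + 0.3333 × (77 − 137) = 117.002 → 117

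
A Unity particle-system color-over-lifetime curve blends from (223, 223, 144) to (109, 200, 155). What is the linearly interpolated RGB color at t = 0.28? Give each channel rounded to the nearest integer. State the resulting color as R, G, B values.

(191, 217, 147)

R = 223 + 0.28 × (109 − 223) = 223 + 0.28 × -114 = 191.08 → 191
G = 223 + 0.28 × (200 − 223) = 223 + 0.28 × -23 = 216.56 → 217
B = 144 + 0.28 × (155 − 144) = 144 + 0.28 × 11 = 147.08 → 147
So the blended color is (191, 217, 147), about #bfd993.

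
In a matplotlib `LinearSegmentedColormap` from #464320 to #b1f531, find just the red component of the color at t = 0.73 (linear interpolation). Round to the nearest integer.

148

R₁ = 70 (from #464320), R₂ = 177 (from #b1f531).
R = 70 + 0.73 × (177 − 70) = 148.11 → 148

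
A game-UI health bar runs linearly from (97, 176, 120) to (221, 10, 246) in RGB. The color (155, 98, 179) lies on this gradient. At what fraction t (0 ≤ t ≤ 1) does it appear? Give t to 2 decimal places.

Invert the lerp on the G channel (largest span, 166): t = (98 − 176) / (10 − 176) = -78/-166 = 0.46988.
Check on R: (155 − 97)/(221 − 97) = 0.4677 ✓

0.47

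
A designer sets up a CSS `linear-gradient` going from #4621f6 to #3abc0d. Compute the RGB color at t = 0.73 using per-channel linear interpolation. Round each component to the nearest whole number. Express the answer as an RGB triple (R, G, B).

(61, 146, 76)

#4621f6 → (70, 33, 246); #3abc0d → (58, 188, 13).
R = 70 + 0.73 × (58 − 70) = 70 + 0.73 × -12 = 61.24 → 61
G = 33 + 0.73 × (188 − 33) = 33 + 0.73 × 155 = 146.15 → 146
B = 246 + 0.73 × (13 − 246) = 246 + 0.73 × -233 = 75.91 → 76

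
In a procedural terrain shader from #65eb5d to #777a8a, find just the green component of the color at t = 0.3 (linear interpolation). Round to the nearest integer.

G₁ = 235 (from #65eb5d), G₂ = 122 (from #777a8a).
G = 235 + 0.3 × (122 − 235) = 201.1 → 201

201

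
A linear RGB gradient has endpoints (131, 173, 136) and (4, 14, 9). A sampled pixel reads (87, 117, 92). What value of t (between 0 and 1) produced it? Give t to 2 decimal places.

0.35

Invert the lerp on the G channel (largest span, 159): t = (117 − 173) / (14 − 173) = -56/-159 = 0.3522.
Check on R: (87 − 131)/(4 − 131) = 0.3465 ✓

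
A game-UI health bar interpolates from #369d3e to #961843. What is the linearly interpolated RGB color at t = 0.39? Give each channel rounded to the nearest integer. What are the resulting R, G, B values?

(91, 105, 64)

#369d3e → (54, 157, 62); #961843 → (150, 24, 67).
R = 54 + 0.39 × (150 − 54) = 54 + 0.39 × 96 = 91.44 → 91
G = 157 + 0.39 × (24 − 157) = 157 + 0.39 × -133 = 105.13 → 105
B = 62 + 0.39 × (67 − 62) = 62 + 0.39 × 5 = 63.95 → 64
So the blended color is (91, 105, 64), about #5b6940.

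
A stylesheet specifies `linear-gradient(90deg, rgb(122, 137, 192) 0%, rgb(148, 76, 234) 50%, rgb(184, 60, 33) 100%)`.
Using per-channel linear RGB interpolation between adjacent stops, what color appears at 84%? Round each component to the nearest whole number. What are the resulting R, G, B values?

84% lies between the 50% and 100% stops, so the local fraction is t = (84 − 50)/(100 − 50) = 34/50 ≈ 0.68.
R = 148 + 0.68 × (184 − 148) = 172.48 → 172
G = 76 + 0.68 × (60 − 76) = 65.12 → 65
B = 234 + 0.68 × (33 − 234) = 97.32 → 97

(172, 65, 97)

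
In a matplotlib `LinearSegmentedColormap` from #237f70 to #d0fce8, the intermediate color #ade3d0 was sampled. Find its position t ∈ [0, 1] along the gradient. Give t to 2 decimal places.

0.80

Invert the lerp on the R channel (largest span, 173): t = (173 − 35) / (208 − 35) = 138/173 = 0.79769.
Check on G: (227 − 127)/(252 − 127) = 0.8 ✓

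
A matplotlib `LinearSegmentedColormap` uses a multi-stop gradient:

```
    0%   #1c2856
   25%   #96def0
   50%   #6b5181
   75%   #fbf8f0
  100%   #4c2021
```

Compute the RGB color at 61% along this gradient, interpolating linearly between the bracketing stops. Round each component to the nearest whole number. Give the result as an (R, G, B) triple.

(170, 154, 178)

61% lies between the 50% and 75% stops, so the local fraction is t = (61 − 50)/(75 − 50) = 11/25 ≈ 0.44.
#6b5181 → (107, 81, 129); #fbf8f0 → (251, 248, 240).
R = 107 + 0.44 × (251 − 107) = 170.36 → 170
G = 81 + 0.44 × (248 − 81) = 154.48 → 154
B = 129 + 0.44 × (240 − 129) = 177.84 → 178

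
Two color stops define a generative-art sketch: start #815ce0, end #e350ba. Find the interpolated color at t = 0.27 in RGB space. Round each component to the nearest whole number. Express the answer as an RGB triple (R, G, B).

#815ce0 → (129, 92, 224); #e350ba → (227, 80, 186).
R = 129 + 0.27 × (227 − 129) = 129 + 0.27 × 98 = 155.46 → 155
G = 92 + 0.27 × (80 − 92) = 92 + 0.27 × -12 = 88.76 → 89
B = 224 + 0.27 × (186 − 224) = 224 + 0.27 × -38 = 213.74 → 214

(155, 89, 214)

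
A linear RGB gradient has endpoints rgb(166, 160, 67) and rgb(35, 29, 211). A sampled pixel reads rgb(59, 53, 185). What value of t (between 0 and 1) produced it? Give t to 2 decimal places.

0.82

Invert the lerp on the B channel (largest span, 144): t = (185 − 67) / (211 − 67) = 118/144 = 0.81944.
Check on R: (59 − 166)/(35 − 166) = 0.8168 ✓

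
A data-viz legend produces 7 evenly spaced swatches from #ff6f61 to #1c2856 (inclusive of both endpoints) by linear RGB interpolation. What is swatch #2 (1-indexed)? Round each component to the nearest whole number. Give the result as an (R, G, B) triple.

With 7 swatches and endpoints inclusive, swatch 2 sits at t = (2 − 1)/(7 − 1) = 1/6 ≈ 0.1667.
#ff6f61 → (255, 111, 97); #1c2856 → (28, 40, 86).
R = 255 + 0.1667 × (28 − 255) = 217.159 → 217
G = 111 + 0.1667 × (40 − 111) = 99.164 → 99
B = 97 + 0.1667 × (86 − 97) = 95.166 → 95

(217, 99, 95)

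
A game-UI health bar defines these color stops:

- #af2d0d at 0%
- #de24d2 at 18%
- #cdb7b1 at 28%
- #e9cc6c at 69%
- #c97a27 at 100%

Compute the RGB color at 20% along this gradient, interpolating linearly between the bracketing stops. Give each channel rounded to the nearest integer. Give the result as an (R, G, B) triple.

20% lies between the 18% and 28% stops, so the local fraction is t = (20 − 18)/(28 − 18) = 2/10 ≈ 0.2.
#de24d2 → (222, 36, 210); #cdb7b1 → (205, 183, 177).
R = 222 + 0.2 × (205 − 222) = 218.6 → 219
G = 36 + 0.2 × (183 − 36) = 65.4 → 65
B = 210 + 0.2 × (177 − 210) = 203.4 → 203

(219, 65, 203)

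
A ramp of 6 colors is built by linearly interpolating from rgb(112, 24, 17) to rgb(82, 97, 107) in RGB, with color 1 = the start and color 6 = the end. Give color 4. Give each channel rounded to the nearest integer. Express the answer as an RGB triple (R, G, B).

(94, 68, 71)

With 6 swatches and endpoints inclusive, swatch 4 sits at t = (4 − 1)/(6 − 1) = 3/5 ≈ 0.6.
R = 112 + 0.6 × (82 − 112) = 94 → 94
G = 24 + 0.6 × (97 − 24) = 67.8 → 68
B = 17 + 0.6 × (107 − 17) = 71 → 71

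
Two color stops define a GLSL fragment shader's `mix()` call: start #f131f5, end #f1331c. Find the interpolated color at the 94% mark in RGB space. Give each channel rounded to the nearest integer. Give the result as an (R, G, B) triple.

#f131f5 → (241, 49, 245); #f1331c → (241, 51, 28).
94% corresponds to t = 0.94.
R = 241 + 0.94 × (241 − 241) = 241 + 0.94 × 0 = 241 → 241
G = 49 + 0.94 × (51 − 49) = 49 + 0.94 × 2 = 50.88 → 51
B = 245 + 0.94 × (28 − 245) = 245 + 0.94 × -217 = 41.02 → 41

(241, 51, 41)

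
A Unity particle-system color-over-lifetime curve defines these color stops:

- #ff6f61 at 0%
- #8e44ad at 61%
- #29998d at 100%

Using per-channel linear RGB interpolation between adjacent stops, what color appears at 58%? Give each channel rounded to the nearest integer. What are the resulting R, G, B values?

58% lies between the 0% and 61% stops, so the local fraction is t = (58 − 0)/(61 − 0) = 58/61 ≈ 0.9508.
#ff6f61 → (255, 111, 97); #8e44ad → (142, 68, 173).
R = 255 + 0.9508 × (142 − 255) = 147.56 → 148
G = 111 + 0.9508 × (68 − 111) = 70.116 → 70
B = 97 + 0.9508 × (173 − 97) = 169.261 → 169

(148, 70, 169)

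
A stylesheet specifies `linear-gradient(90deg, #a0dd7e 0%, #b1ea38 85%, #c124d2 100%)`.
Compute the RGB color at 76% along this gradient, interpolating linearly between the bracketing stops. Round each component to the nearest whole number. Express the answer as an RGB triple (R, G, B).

76% lies between the 0% and 85% stops, so the local fraction is t = (76 − 0)/(85 − 0) = 76/85 ≈ 0.8941.
#a0dd7e → (160, 221, 126); #b1ea38 → (177, 234, 56).
R = 160 + 0.8941 × (177 − 160) = 175.2 → 175
G = 221 + 0.8941 × (234 − 221) = 232.623 → 233
B = 126 + 0.8941 × (56 − 126) = 63.413 → 63

(175, 233, 63)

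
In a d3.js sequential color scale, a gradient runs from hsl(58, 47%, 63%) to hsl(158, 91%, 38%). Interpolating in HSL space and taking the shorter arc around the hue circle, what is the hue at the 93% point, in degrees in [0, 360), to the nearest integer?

Hue arc: Δh = 158 − 58 = 100° (|Δh| ≤ 180, already the shorter path).
H = 58 + 0.93 × (100) = 151 → 151°

151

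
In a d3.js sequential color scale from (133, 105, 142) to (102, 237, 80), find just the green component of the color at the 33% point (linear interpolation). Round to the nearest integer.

G = 105 + 0.33 × (237 − 105) = 148.56 → 149

149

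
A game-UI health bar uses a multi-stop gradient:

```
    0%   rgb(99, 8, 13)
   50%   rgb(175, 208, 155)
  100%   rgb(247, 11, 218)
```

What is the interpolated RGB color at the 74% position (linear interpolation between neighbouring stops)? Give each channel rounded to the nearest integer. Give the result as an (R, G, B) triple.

(210, 113, 185)

74% lies between the 50% and 100% stops, so the local fraction is t = (74 − 50)/(100 − 50) = 24/50 ≈ 0.48.
R = 175 + 0.48 × (247 − 175) = 209.56 → 210
G = 208 + 0.48 × (11 − 208) = 113.44 → 113
B = 155 + 0.48 × (218 − 155) = 185.24 → 185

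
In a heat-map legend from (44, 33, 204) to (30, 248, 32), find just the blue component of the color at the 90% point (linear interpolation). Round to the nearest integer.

B = 204 + 0.9 × (32 − 204) = 49.2 → 49

49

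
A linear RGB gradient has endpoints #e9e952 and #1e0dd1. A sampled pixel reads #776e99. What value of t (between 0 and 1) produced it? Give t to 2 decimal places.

0.56

Invert the lerp on the G channel (largest span, 220): t = (110 − 233) / (13 − 233) = -123/-220 = 0.55909.
Check on R: (119 − 233)/(30 − 233) = 0.5616 ✓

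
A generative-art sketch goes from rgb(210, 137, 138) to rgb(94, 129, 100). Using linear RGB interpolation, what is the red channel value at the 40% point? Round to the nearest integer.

R = 210 + 0.4 × (94 − 210) = 163.6 → 164

164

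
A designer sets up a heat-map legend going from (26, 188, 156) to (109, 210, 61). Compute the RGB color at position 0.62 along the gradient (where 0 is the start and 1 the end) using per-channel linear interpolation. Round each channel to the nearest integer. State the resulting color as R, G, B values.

(77, 202, 97)

R = 26 + 0.62 × (109 − 26) = 26 + 0.62 × 83 = 77.46 → 77
G = 188 + 0.62 × (210 − 188) = 188 + 0.62 × 22 = 201.64 → 202
B = 156 + 0.62 × (61 − 156) = 156 + 0.62 × -95 = 97.1 → 97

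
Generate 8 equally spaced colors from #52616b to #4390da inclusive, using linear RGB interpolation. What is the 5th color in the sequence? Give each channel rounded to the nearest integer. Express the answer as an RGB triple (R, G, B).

With 8 swatches and endpoints inclusive, swatch 5 sits at t = (5 − 1)/(8 − 1) = 4/7 ≈ 0.5714.
#52616b → (82, 97, 107); #4390da → (67, 144, 218).
R = 82 + 0.5714 × (67 − 82) = 73.429 → 73
G = 97 + 0.5714 × (144 − 97) = 123.856 → 124
B = 107 + 0.5714 × (218 − 107) = 170.425 → 170

(73, 124, 170)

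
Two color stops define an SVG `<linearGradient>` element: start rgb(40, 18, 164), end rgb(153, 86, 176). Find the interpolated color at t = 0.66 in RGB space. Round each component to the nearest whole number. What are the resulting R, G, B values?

(115, 63, 172)

R = 40 + 0.66 × (153 − 40) = 40 + 0.66 × 113 = 114.58 → 115
G = 18 + 0.66 × (86 − 18) = 18 + 0.66 × 68 = 62.88 → 63
B = 164 + 0.66 × (176 − 164) = 164 + 0.66 × 12 = 171.92 → 172
So the blended color is (115, 63, 172), about #733fac.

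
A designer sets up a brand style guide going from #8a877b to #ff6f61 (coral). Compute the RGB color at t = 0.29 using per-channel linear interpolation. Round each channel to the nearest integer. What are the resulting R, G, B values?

(172, 128, 115)

#8a877b → (138, 135, 123); #ff6f61 → (255, 111, 97).
R = 138 + 0.29 × (255 − 138) = 138 + 0.29 × 117 = 171.93 → 172
G = 135 + 0.29 × (111 − 135) = 135 + 0.29 × -24 = 128.04 → 128
B = 123 + 0.29 × (97 − 123) = 123 + 0.29 × -26 = 115.46 → 115
So the blended color is (172, 128, 115), about #ac8073.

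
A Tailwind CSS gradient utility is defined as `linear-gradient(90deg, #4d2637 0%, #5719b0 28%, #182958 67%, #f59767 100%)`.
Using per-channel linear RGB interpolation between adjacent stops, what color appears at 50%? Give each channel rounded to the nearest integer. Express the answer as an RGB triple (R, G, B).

(51, 34, 126)

50% lies between the 28% and 67% stops, so the local fraction is t = (50 − 28)/(67 − 28) = 22/39 ≈ 0.5641.
#5719b0 → (87, 25, 176); #182958 → (24, 41, 88).
R = 87 + 0.5641 × (24 − 87) = 51.462 → 51
G = 25 + 0.5641 × (41 − 25) = 34.026 → 34
B = 176 + 0.5641 × (88 − 176) = 126.359 → 126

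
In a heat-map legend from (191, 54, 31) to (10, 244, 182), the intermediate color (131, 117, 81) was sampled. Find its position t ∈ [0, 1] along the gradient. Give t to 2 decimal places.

0.33

Invert the lerp on the G channel (largest span, 190): t = (117 − 54) / (244 − 54) = 63/190 = 0.33158.
Check on R: (131 − 191)/(10 − 191) = 0.3315 ✓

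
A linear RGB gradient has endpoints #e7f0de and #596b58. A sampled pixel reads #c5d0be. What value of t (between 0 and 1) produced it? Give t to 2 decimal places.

0.24

Invert the lerp on the R channel (largest span, 142): t = (197 − 231) / (89 − 231) = -34/-142 = 0.23944.
Check on G: (208 − 240)/(107 − 240) = 0.2406 ✓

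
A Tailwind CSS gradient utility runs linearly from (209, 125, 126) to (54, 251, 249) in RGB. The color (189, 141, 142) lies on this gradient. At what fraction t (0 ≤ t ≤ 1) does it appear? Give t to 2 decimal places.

0.13

Invert the lerp on the R channel (largest span, 155): t = (189 − 209) / (54 − 209) = -20/-155 = 0.12903.
Check on G: (141 − 125)/(251 − 125) = 0.127 ✓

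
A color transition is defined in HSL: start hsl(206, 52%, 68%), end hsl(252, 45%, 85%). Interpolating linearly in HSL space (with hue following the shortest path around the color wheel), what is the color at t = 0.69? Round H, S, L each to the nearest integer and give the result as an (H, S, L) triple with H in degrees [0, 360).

(238, 47, 80)

Hue arc: Δh = 252 − 206 = 46° (|Δh| ≤ 180, already the shorter path).
H = 206 + 0.69 × (46) = 237.74 → 238°
S = 52 + 0.69 × (45 − 52) = 47.17 → 47%
L = 68 + 0.69 × (85 − 68) = 79.73 → 80%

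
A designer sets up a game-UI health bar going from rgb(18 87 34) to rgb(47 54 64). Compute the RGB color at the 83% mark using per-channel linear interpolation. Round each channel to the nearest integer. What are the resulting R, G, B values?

83% corresponds to t = 0.83.
R = 18 + 0.83 × (47 − 18) = 18 + 0.83 × 29 = 42.07 → 42
G = 87 + 0.83 × (54 − 87) = 87 + 0.83 × -33 = 59.61 → 60
B = 34 + 0.83 × (64 − 34) = 34 + 0.83 × 30 = 58.9 → 59

(42, 60, 59)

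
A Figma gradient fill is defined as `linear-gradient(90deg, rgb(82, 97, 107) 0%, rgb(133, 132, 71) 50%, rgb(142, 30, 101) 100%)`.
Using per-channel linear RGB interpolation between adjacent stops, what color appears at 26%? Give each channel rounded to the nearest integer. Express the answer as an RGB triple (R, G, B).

(109, 115, 88)

26% lies between the 0% and 50% stops, so the local fraction is t = (26 − 0)/(50 − 0) = 26/50 ≈ 0.52.
R = 82 + 0.52 × (133 − 82) = 108.52 → 109
G = 97 + 0.52 × (132 − 97) = 115.2 → 115
B = 107 + 0.52 × (71 − 107) = 88.28 → 88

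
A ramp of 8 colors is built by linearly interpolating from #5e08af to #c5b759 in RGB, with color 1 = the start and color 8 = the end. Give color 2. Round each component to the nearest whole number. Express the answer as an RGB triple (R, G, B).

With 8 swatches and endpoints inclusive, swatch 2 sits at t = (2 − 1)/(8 − 1) = 1/7 ≈ 0.1429.
#5e08af → (94, 8, 175); #c5b759 → (197, 183, 89).
R = 94 + 0.1429 × (197 − 94) = 108.719 → 109
G = 8 + 0.1429 × (183 − 8) = 33.008 → 33
B = 175 + 0.1429 × (89 − 175) = 162.711 → 163

(109, 33, 163)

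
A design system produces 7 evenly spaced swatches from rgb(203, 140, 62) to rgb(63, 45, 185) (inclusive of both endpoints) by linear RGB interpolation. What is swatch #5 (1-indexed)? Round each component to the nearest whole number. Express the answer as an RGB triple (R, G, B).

(110, 77, 144)

With 7 swatches and endpoints inclusive, swatch 5 sits at t = (5 − 1)/(7 − 1) = 4/6 ≈ 0.6667.
R = 203 + 0.6667 × (63 − 203) = 109.662 → 110
G = 140 + 0.6667 × (45 − 140) = 76.663 → 77
B = 62 + 0.6667 × (185 − 62) = 144.004 → 144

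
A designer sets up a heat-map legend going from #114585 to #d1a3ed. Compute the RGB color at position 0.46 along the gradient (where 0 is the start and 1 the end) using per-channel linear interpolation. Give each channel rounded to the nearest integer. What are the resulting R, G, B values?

(105, 112, 181)

#114585 → (17, 69, 133); #d1a3ed → (209, 163, 237).
R = 17 + 0.46 × (209 − 17) = 17 + 0.46 × 192 = 105.32 → 105
G = 69 + 0.46 × (163 − 69) = 69 + 0.46 × 94 = 112.24 → 112
B = 133 + 0.46 × (237 − 133) = 133 + 0.46 × 104 = 180.84 → 181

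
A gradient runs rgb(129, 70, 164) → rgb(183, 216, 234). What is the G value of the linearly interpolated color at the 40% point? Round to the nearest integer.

G = 70 + 0.4 × (216 − 70) = 128.4 → 128

128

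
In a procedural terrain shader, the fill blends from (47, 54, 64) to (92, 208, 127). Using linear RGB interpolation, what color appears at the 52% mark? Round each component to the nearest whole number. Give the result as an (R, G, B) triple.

52% corresponds to t = 0.52.
R = 47 + 0.52 × (92 − 47) = 47 + 0.52 × 45 = 70.4 → 70
G = 54 + 0.52 × (208 − 54) = 54 + 0.52 × 154 = 134.08 → 134
B = 64 + 0.52 × (127 − 64) = 64 + 0.52 × 63 = 96.76 → 97

(70, 134, 97)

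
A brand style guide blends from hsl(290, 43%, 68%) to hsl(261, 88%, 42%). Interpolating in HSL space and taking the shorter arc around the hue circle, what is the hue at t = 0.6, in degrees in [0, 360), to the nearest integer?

Hue arc: Δh = 261 − 290 = -29° (|Δh| ≤ 180, already the shorter path).
H = 290 + 0.6 × (-29) = 272.6 → 273°

273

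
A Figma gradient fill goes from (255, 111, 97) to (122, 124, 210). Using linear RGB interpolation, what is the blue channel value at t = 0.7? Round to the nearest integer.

176

B = 97 + 0.7 × (210 − 97) = 176.1 → 176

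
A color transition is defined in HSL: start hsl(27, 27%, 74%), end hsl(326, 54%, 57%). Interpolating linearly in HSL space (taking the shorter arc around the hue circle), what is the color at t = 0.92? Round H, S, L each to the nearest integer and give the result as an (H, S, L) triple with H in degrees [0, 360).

Hue: 326 − 27 = 299°, but |299| > 180 so the shorter arc goes the other way: Δh = 299 − 360 = -61°.
H = 27 + 0.92 × (-61) = -29.12 → -29 → -29 mod 360 = 331°
S = 27 + 0.92 × (54 − 27) = 51.84 → 52%
L = 74 + 0.92 × (57 − 74) = 58.36 → 58%

(331, 52, 58)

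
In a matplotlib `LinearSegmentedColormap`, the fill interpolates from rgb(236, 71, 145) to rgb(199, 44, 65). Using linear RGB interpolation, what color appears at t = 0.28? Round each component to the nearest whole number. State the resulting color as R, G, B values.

(226, 63, 123)

R = 236 + 0.28 × (199 − 236) = 236 + 0.28 × -37 = 225.64 → 226
G = 71 + 0.28 × (44 − 71) = 71 + 0.28 × -27 = 63.44 → 63
B = 145 + 0.28 × (65 − 145) = 145 + 0.28 × -80 = 122.6 → 123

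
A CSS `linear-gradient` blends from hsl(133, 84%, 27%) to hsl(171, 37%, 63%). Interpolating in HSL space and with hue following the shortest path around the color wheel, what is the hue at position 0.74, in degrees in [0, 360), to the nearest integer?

Hue arc: Δh = 171 − 133 = 38° (|Δh| ≤ 180, already the shorter path).
H = 133 + 0.74 × (38) = 161.12 → 161°

161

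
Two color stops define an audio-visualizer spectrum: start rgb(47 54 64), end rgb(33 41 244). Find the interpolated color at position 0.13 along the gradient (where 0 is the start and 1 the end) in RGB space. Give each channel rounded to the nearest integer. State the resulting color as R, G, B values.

R = 47 + 0.13 × (33 − 47) = 47 + 0.13 × -14 = 45.18 → 45
G = 54 + 0.13 × (41 − 54) = 54 + 0.13 × -13 = 52.31 → 52
B = 64 + 0.13 × (244 − 64) = 64 + 0.13 × 180 = 87.4 → 87

(45, 52, 87)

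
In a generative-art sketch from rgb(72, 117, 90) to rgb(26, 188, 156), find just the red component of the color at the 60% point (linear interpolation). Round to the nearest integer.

R = 72 + 0.6 × (26 − 72) = 44.4 → 44

44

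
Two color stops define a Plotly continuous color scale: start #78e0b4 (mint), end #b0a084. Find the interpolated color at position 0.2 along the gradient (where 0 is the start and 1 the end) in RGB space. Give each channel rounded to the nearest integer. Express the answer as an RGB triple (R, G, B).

(131, 211, 170)

#78e0b4 → (120, 224, 180); #b0a084 → (176, 160, 132).
R = 120 + 0.2 × (176 − 120) = 120 + 0.2 × 56 = 131.2 → 131
G = 224 + 0.2 × (160 − 224) = 224 + 0.2 × -64 = 211.2 → 211
B = 180 + 0.2 × (132 − 180) = 180 + 0.2 × -48 = 170.4 → 170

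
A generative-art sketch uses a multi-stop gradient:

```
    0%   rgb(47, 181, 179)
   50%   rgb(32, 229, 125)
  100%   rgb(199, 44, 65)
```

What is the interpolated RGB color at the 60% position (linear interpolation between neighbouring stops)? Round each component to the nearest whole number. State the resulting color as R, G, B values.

(65, 192, 113)

60% lies between the 50% and 100% stops, so the local fraction is t = (60 − 50)/(100 − 50) = 10/50 ≈ 0.2.
R = 32 + 0.2 × (199 − 32) = 65.4 → 65
G = 229 + 0.2 × (44 − 229) = 192 → 192
B = 125 + 0.2 × (65 − 125) = 113 → 113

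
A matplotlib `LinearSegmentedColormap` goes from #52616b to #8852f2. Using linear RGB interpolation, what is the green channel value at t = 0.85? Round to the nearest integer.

84

G₁ = 97 (from #52616b), G₂ = 82 (from #8852f2).
G = 97 + 0.85 × (82 − 97) = 84.25 → 84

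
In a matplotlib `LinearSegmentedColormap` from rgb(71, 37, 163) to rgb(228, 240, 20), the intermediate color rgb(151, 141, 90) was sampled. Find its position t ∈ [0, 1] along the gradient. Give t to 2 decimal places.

Invert the lerp on the G channel (largest span, 203): t = (141 − 37) / (240 − 37) = 104/203 = 0.51232.
Check on R: (151 − 71)/(228 − 71) = 0.5096 ✓

0.51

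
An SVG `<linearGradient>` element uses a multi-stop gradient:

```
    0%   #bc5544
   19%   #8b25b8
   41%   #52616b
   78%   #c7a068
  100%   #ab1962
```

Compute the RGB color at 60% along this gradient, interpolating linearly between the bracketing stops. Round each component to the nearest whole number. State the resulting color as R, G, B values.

(142, 129, 105)

60% lies between the 41% and 78% stops, so the local fraction is t = (60 − 41)/(78 − 41) = 19/37 ≈ 0.5135.
#52616b → (82, 97, 107); #c7a068 → (199, 160, 104).
R = 82 + 0.5135 × (199 − 82) = 142.079 → 142
G = 97 + 0.5135 × (160 − 97) = 129.351 → 129
B = 107 + 0.5135 × (104 − 107) = 105.46 → 105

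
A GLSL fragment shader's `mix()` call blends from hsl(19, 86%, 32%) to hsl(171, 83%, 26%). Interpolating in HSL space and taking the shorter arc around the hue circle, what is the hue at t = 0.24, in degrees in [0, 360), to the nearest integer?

Hue arc: Δh = 171 − 19 = 152° (|Δh| ≤ 180, already the shorter path).
H = 19 + 0.24 × (152) = 55.48 → 55°

55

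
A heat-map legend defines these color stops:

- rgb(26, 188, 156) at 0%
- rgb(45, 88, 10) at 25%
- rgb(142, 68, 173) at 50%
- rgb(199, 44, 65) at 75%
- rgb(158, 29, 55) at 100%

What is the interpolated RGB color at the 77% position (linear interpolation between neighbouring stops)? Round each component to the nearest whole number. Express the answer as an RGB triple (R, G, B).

(196, 43, 64)

77% lies between the 75% and 100% stops, so the local fraction is t = (77 − 75)/(100 − 75) = 2/25 ≈ 0.08.
R = 199 + 0.08 × (158 − 199) = 195.72 → 196
G = 44 + 0.08 × (29 − 44) = 42.8 → 43
B = 65 + 0.08 × (55 − 65) = 64.2 → 64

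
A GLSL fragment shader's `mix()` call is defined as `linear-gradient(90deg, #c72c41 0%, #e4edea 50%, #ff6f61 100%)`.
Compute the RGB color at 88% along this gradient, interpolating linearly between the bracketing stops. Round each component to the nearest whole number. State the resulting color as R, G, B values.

88% lies between the 50% and 100% stops, so the local fraction is t = (88 − 50)/(100 − 50) = 38/50 ≈ 0.76.
#e4edea → (228, 237, 234); #ff6f61 → (255, 111, 97).
R = 228 + 0.76 × (255 − 228) = 248.52 → 249
G = 237 + 0.76 × (111 − 237) = 141.24 → 141
B = 234 + 0.76 × (97 − 234) = 129.88 → 130

(249, 141, 130)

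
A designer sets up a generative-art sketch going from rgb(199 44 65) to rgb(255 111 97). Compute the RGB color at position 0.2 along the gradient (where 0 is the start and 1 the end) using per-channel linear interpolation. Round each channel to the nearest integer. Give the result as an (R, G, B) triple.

(210, 57, 71)

R = 199 + 0.2 × (255 − 199) = 199 + 0.2 × 56 = 210.2 → 210
G = 44 + 0.2 × (111 − 44) = 44 + 0.2 × 67 = 57.4 → 57
B = 65 + 0.2 × (97 − 65) = 65 + 0.2 × 32 = 71.4 → 71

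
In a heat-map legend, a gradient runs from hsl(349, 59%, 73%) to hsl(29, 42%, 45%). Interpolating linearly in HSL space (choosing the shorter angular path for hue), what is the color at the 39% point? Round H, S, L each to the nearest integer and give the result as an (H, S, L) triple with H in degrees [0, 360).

Hue: 29 − 349 = -320°, but |-320| > 180 so the shorter arc goes the other way: Δh = -320 + 360 = 40°.
H = 349 + 0.39 × (40) = 364.6 → 365 → 365 mod 360 = 5°
S = 59 + 0.39 × (42 − 59) = 52.37 → 52%
L = 73 + 0.39 × (45 − 73) = 62.08 → 62%

(5, 52, 62)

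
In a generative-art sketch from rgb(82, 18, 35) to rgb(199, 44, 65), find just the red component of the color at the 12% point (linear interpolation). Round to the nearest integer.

R = 82 + 0.12 × (199 − 82) = 96.04 → 96

96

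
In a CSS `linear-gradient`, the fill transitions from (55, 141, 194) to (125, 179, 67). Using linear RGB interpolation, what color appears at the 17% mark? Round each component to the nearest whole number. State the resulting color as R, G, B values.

(67, 147, 172)

17% corresponds to t = 0.17.
R = 55 + 0.17 × (125 − 55) = 55 + 0.17 × 70 = 66.9 → 67
G = 141 + 0.17 × (179 − 141) = 141 + 0.17 × 38 = 147.46 → 147
B = 194 + 0.17 × (67 − 194) = 194 + 0.17 × -127 = 172.41 → 172
So the blended color is (67, 147, 172), about #4393ac.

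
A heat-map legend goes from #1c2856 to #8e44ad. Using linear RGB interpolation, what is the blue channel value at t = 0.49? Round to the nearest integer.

B₁ = 86 (from #1c2856), B₂ = 173 (from #8e44ad).
B = 86 + 0.49 × (173 − 86) = 128.63 → 129

129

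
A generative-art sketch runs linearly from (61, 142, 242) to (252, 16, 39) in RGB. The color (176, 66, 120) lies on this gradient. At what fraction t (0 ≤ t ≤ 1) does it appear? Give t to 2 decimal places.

Invert the lerp on the B channel (largest span, 203): t = (120 − 242) / (39 − 242) = -122/-203 = 0.60099.
Check on R: (176 − 61)/(252 − 61) = 0.6021 ✓

0.60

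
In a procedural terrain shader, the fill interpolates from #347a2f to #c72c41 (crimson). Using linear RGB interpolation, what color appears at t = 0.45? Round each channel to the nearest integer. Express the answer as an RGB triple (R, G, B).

(118, 87, 55)

#347a2f → (52, 122, 47); #c72c41 → (199, 44, 65).
R = 52 + 0.45 × (199 − 52) = 52 + 0.45 × 147 = 118.15 → 118
G = 122 + 0.45 × (44 − 122) = 122 + 0.45 × -78 = 86.9 → 87
B = 47 + 0.45 × (65 − 47) = 47 + 0.45 × 18 = 55.1 → 55
So the blended color is (118, 87, 55), about #765737.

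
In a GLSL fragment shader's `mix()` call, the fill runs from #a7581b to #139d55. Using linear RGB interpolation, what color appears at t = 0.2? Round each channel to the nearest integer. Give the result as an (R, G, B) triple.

#a7581b → (167, 88, 27); #139d55 → (19, 157, 85).
R = 167 + 0.2 × (19 − 167) = 167 + 0.2 × -148 = 137.4 → 137
G = 88 + 0.2 × (157 − 88) = 88 + 0.2 × 69 = 101.8 → 102
B = 27 + 0.2 × (85 − 27) = 27 + 0.2 × 58 = 38.6 → 39

(137, 102, 39)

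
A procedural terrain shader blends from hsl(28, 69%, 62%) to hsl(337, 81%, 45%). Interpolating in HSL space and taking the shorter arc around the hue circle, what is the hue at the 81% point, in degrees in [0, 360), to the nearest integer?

347

Hue: 337 − 28 = 309°, but |309| > 180 so the shorter arc goes the other way: Δh = 309 − 360 = -51°.
H = 28 + 0.81 × (-51) = -13.31 → -13 → -13 mod 360 = 347°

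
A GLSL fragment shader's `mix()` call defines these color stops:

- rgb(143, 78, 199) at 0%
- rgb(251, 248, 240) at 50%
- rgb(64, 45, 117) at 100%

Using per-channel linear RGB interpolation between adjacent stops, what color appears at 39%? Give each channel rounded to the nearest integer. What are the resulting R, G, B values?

39% lies between the 0% and 50% stops, so the local fraction is t = (39 − 0)/(50 − 0) = 39/50 ≈ 0.78.
R = 143 + 0.78 × (251 − 143) = 227.24 → 227
G = 78 + 0.78 × (248 − 78) = 210.6 → 211
B = 199 + 0.78 × (240 − 199) = 230.98 → 231

(227, 211, 231)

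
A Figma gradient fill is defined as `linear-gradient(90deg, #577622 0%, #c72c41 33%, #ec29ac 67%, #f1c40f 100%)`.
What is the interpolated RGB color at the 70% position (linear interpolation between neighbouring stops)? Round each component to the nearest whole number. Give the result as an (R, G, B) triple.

70% lies between the 67% and 100% stops, so the local fraction is t = (70 − 67)/(100 − 67) = 3/33 ≈ 0.0909.
#ec29ac → (236, 41, 172); #f1c40f → (241, 196, 15).
R = 236 + 0.0909 × (241 − 236) = 236.454 → 236
G = 41 + 0.0909 × (196 − 41) = 55.09 → 55
B = 172 + 0.0909 × (15 − 172) = 157.729 → 158

(236, 55, 158)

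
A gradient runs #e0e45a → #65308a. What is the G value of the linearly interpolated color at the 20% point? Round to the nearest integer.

G₁ = 228 (from #e0e45a), G₂ = 48 (from #65308a).
G = 228 + 0.2 × (48 − 228) = 192 → 192

192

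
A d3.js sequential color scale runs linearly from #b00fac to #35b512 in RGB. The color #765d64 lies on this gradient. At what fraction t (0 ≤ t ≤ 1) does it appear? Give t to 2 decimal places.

0.47

Invert the lerp on the G channel (largest span, 166): t = (93 − 15) / (181 − 15) = 78/166 = 0.46988.
Check on R: (118 − 176)/(53 − 176) = 0.4715 ✓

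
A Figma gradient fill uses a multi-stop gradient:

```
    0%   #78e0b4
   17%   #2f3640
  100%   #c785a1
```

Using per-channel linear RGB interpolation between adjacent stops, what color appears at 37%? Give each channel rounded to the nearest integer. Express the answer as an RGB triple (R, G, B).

(84, 73, 87)

37% lies between the 17% and 100% stops, so the local fraction is t = (37 − 17)/(100 − 17) = 20/83 ≈ 0.241.
#2f3640 → (47, 54, 64); #c785a1 → (199, 133, 161).
R = 47 + 0.241 × (199 − 47) = 83.632 → 84
G = 54 + 0.241 × (133 − 54) = 73.039 → 73
B = 64 + 0.241 × (161 − 64) = 87.377 → 87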